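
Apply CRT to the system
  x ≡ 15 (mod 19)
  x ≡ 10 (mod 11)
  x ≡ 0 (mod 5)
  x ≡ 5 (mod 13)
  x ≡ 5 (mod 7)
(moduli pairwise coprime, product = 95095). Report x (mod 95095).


Product of moduli M = 19 · 11 · 5 · 13 · 7 = 95095.
Merge one congruence at a time:
  Start: x ≡ 15 (mod 19).
  Combine with x ≡ 10 (mod 11); new modulus lcm = 209.
    Write x = 15 + 19·t and substitute into x ≡ 10 (mod 11): 19·t ≡ 10 − 15 = -5 (mod 11).
    Reduce coefficients mod 11: 8·t ≡ 6 (mod 11).
    The inverse of 8 mod 11 is 7 (since 8·7 = 56 = 5·11 + 1), so t ≡ 7·6 = 42 ≡ 9 (mod 11).
    Then x = 15 + 19·9 = 186, valid modulo lcm(19, 11) = 209: x ≡ 186 (mod 209).
  Combine with x ≡ 0 (mod 5); new modulus lcm = 1045.
    Write x = 186 + 209·t and substitute into x ≡ 0 (mod 5): 209·t ≡ 0 − 186 = -186 (mod 5).
    Reduce coefficients mod 5: 4·t ≡ 4 (mod 5).
    The inverse of 4 mod 5 is 4 (since 4·4 = 16 = 3·5 + 1), so t ≡ 4·4 = 16 ≡ 1 (mod 5).
    Then x = 186 + 209·1 = 395, valid modulo lcm(209, 5) = 1045: x ≡ 395 (mod 1045).
  Combine with x ≡ 5 (mod 13); new modulus lcm = 13585.
    Write x = 395 + 1045·t and substitute into x ≡ 5 (mod 13): 1045·t ≡ 5 − 395 = -390 (mod 13).
    Reduce coefficients mod 13: 5·t ≡ 0 (mod 13).
    The inverse of 5 mod 13 is 8 (since 5·8 = 40 = 3·13 + 1), so t ≡ 8·0 = 0 ≡ 0 (mod 13).
    Then x = 395 + 1045·0 = 395, valid modulo lcm(1045, 13) = 13585: x ≡ 395 (mod 13585).
  Combine with x ≡ 5 (mod 7); new modulus lcm = 95095.
    Write x = 395 + 13585·t and substitute into x ≡ 5 (mod 7): 13585·t ≡ 5 − 395 = -390 (mod 7).
    Reduce coefficients mod 7: 5·t ≡ 2 (mod 7).
    The inverse of 5 mod 7 is 3 (since 5·3 = 15 = 2·7 + 1), so t ≡ 3·2 = 6 ≡ 6 (mod 7).
    Then x = 395 + 13585·6 = 81905, valid modulo lcm(13585, 7) = 95095: x ≡ 81905 (mod 95095).
Verify against each original: 81905 mod 19 = 15, 81905 mod 11 = 10, 81905 mod 5 = 0, 81905 mod 13 = 5, 81905 mod 7 = 5.

x ≡ 81905 (mod 95095).


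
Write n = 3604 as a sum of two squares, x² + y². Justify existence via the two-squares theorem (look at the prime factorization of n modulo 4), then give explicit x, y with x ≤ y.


Step 1: Factor n = 3604 = 2^2 · 17 · 53.
Step 2: Check the mod-4 condition on each prime factor: 2 = 2 (special); 17 ≡ 1 (mod 4), exponent 1; 53 ≡ 1 (mod 4), exponent 1.
All primes ≡ 3 (mod 4) appear to even exponent (or don't appear), so by the two-squares theorem n IS expressible as a sum of two squares.
Step 3: Build a representation. Group n = k² · m with k = 2 and m = 17 · 53 = 901 (a product of primes ≡ 1 (mod 4)); a representation of m scales to one of n via (k·x)² + (k·y)² = k²(x² + y²). Each prime p ≡ 1 (mod 4) is itself a sum of two squares; find a² by testing p − a² for a perfect square:
  17: 17 − 1² = 16 = 4² ⇒ 17 = 1² + 4².
  53: 53 − 1² = 52, 53 − 2² = 49 = 7² ⇒ 53 = 2² + 7².
  Combine using the Brahmagupta–Fibonacci identity (a² + b²)(c² + d²) = (ac − bd)² + (ad + bc)² = (ac + bd)² + (ad − bc)²:
  17 · 53 = 901: from (1² + 4²)(2² + 7²), take (1·2 − 4·7, 1·7 + 4·2) = (2 − 28, 7 + 8) = (-26, 15); dropping signs (only squares matter) gives (26, 15); check 26² + 15² = 676 + 225 = 901 ✓.
  Scale by k = 2: (2·26, 2·15) = (52, 30).
Step 4: Order so x ≤ y and verify: 30² + 52² = 900 + 2704 = 3604 = n. ✓

n = 3604 = 30² + 52² (one valid representation with x ≤ y).


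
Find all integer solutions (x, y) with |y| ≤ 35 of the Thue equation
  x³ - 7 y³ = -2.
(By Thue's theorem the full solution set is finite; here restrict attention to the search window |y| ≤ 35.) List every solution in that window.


The equation is x³ - 7y³ = -2. For fixed y, x³ = 7·y³ − 2, so a solution requires the RHS to be a perfect cube.
Strategy: iterate y from -35 to 35, compute RHS = 7·y³ − 2, and check whether it is a (positive or negative) perfect cube.
Check small values of y:
  y = 0: RHS = -2 is not a perfect cube.
  y = 1: RHS = 5 is not a perfect cube.
  y = -1: RHS = -9 is not a perfect cube.
  y = 2: RHS = 54 is not a perfect cube.
  y = -2: RHS = -58 is not a perfect cube.
  y = 3: RHS = 187 is not a perfect cube.
  y = -3: RHS = -191 is not a perfect cube.
Continuing the search up to |y| = 35 finds no solutions either.
No (x, y) in the scanned range satisfies the equation.

No integer solutions with |y| ≤ 35.


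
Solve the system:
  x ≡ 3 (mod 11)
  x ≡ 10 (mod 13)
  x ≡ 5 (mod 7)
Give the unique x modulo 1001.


Moduli 11, 13, 7 are pairwise coprime; by CRT there is a unique solution modulo M = 11 · 13 · 7 = 1001.
Solve pairwise, accumulating the modulus:
  Start with x ≡ 3 (mod 11).
  Combine with x ≡ 10 (mod 13): since gcd(11, 13) = 1, we get a unique residue mod 143.
    Write x = 3 + 11·t and substitute into x ≡ 10 (mod 13): 11·t ≡ 10 − 3 = 7 (mod 13).
    The inverse of 11 mod 13 is 6 (since 11·6 = 66 = 5·13 + 1), so t ≡ 6·7 = 42 ≡ 3 (mod 13).
    Then x = 3 + 11·3 = 36, valid modulo lcm(11, 13) = 143: x ≡ 36 (mod 143).
  Combine with x ≡ 5 (mod 7): since gcd(143, 7) = 1, we get a unique residue mod 1001.
    Write x = 36 + 143·t and substitute into x ≡ 5 (mod 7): 143·t ≡ 5 − 36 = -31 (mod 7).
    Reduce coefficients mod 7: 3·t ≡ 4 (mod 7).
    The inverse of 3 mod 7 is 5 (since 3·5 = 15 = 2·7 + 1), so t ≡ 5·4 = 20 ≡ 6 (mod 7).
    Then x = 36 + 143·6 = 894, valid modulo lcm(143, 7) = 1001: x ≡ 894 (mod 1001).
Verify: 894 mod 11 = 3 ✓, 894 mod 13 = 10 ✓, 894 mod 7 = 5 ✓.

x ≡ 894 (mod 1001).


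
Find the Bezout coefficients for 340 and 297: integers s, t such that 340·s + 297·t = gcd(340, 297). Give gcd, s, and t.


Euclidean algorithm on (340, 297) — divide until remainder is 0:
  340 = 1 · 297 + 43
  297 = 6 · 43 + 39
  43 = 1 · 39 + 4
  39 = 9 · 4 + 3
  4 = 1 · 3 + 1
  3 = 3 · 1 + 0
gcd(340, 297) = 1.
Track Bezout coefficients alongside the remainders: start with r₀ = 340 = a·1 + b·0 (s = 1, t = 0) and r₁ = 297 = a·0 + b·1 (s = 0, t = 1); each new remainder r_{k+1} = r_{k-1} − q_k·r_k inherits s_{k+1} = s_{k-1} − q_k·s_k, t_{k+1} = t_{k-1} − q_k·t_k, so r_k = a·s_k + b·t_k at every step:
  q = 1: r = 43, s = 1 − 1·0 = 1, t = 0 − 1·1 = -1  (check: 340·1 + 297·(-1) = 43)
  q = 6: r = 39, s = 0 − 6·1 = -6, t = 1 − 6·(-1) = 7  (check: 340·(-6) + 297·7 = 39)
  q = 1: r = 4, s = 1 − 1·(-6) = 7, t = -1 − 1·7 = -8  (check: 340·7 + 297·(-8) = 4)
  q = 9: r = 3, s = -6 − 9·7 = -69, t = 7 − 9·(-8) = 79  (check: 340·(-69) + 297·79 = 3)
  q = 1: r = 1, s = 7 − 1·(-69) = 76, t = -8 − 1·79 = -87  (check: 340·76 + 297·(-87) = 1)
The row with r = 1 (the gcd) gives the Bezout coefficients s = 76, t = -87.
Result: 340 · (76) + 297 · (-87) = 1.

gcd(340, 297) = 1; s = 76, t = -87 (check: 340·76 + 297·(-87) = 1).


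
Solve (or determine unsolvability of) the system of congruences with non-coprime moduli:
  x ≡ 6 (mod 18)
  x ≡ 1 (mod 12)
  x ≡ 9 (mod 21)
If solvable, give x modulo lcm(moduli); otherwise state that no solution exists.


Moduli 18, 12, 21 are not pairwise coprime, so CRT works modulo lcm(m_i) when all pairwise compatibility conditions hold.
Pairwise compatibility: gcd(m_i, m_j) must divide a_i - a_j for every pair.
Merge one congruence at a time:
  Start: x ≡ 6 (mod 18).
  Combine with x ≡ 1 (mod 12): gcd(18, 12) = 6, and 1 - 6 = -5 is NOT divisible by 6.
    ⇒ system is inconsistent (no integer solution).

No solution (the system is inconsistent).


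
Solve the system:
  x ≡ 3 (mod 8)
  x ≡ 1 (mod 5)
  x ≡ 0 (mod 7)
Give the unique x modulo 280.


Moduli 8, 5, 7 are pairwise coprime; by CRT there is a unique solution modulo M = 8 · 5 · 7 = 280.
Solve pairwise, accumulating the modulus:
  Start with x ≡ 3 (mod 8).
  Combine with x ≡ 1 (mod 5): since gcd(8, 5) = 1, we get a unique residue mod 40.
    Write x = 3 + 8·t and substitute into x ≡ 1 (mod 5): 8·t ≡ 1 − 3 = -2 (mod 5).
    Reduce coefficients mod 5: 3·t ≡ 3 (mod 5).
    The inverse of 3 mod 5 is 2 (since 3·2 = 6 = 1·5 + 1), so t ≡ 2·3 = 6 ≡ 1 (mod 5).
    Then x = 3 + 8·1 = 11, valid modulo lcm(8, 5) = 40: x ≡ 11 (mod 40).
  Combine with x ≡ 0 (mod 7): since gcd(40, 7) = 1, we get a unique residue mod 280.
    Write x = 11 + 40·t and substitute into x ≡ 0 (mod 7): 40·t ≡ 0 − 11 = -11 (mod 7).
    Reduce coefficients mod 7: 5·t ≡ 3 (mod 7).
    The inverse of 5 mod 7 is 3 (since 5·3 = 15 = 2·7 + 1), so t ≡ 3·3 = 9 ≡ 2 (mod 7).
    Then x = 11 + 40·2 = 91, valid modulo lcm(40, 7) = 280: x ≡ 91 (mod 280).
Verify: 91 mod 8 = 3 ✓, 91 mod 5 = 1 ✓, 91 mod 7 = 0 ✓.

x ≡ 91 (mod 280).


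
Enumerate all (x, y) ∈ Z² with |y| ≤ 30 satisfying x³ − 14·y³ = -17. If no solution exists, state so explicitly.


The equation is x³ - 14y³ = -17. For fixed y, x³ = 14·y³ − 17, so a solution requires the RHS to be a perfect cube.
Strategy: iterate y from -30 to 30, compute RHS = 14·y³ − 17, and check whether it is a (positive or negative) perfect cube.
Check small values of y:
  y = 0: RHS = -17 is not a perfect cube.
  y = 1: RHS = -3 is not a perfect cube.
  y = -1: RHS = -31 is not a perfect cube.
  y = 2: RHS = 95 is not a perfect cube.
  y = -2: RHS = -129 is not a perfect cube.
  y = 3: RHS = 361 is not a perfect cube.
  y = -3: RHS = -395 is not a perfect cube.
Continuing the search up to |y| = 30 finds no solutions either.
No (x, y) in the scanned range satisfies the equation.

No integer solutions with |y| ≤ 30.


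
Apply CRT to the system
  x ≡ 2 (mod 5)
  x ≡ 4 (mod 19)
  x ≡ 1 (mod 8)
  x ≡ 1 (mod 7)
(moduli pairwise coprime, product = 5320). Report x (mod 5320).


Product of moduli M = 5 · 19 · 8 · 7 = 5320.
Merge one congruence at a time:
  Start: x ≡ 2 (mod 5).
  Combine with x ≡ 4 (mod 19); new modulus lcm = 95.
    Write x = 2 + 5·t and substitute into x ≡ 4 (mod 19): 5·t ≡ 4 − 2 = 2 (mod 19).
    The inverse of 5 mod 19 is 4 (since 5·4 = 20 = 1·19 + 1), so t ≡ 4·2 = 8 ≡ 8 (mod 19).
    Then x = 2 + 5·8 = 42, valid modulo lcm(5, 19) = 95: x ≡ 42 (mod 95).
  Combine with x ≡ 1 (mod 8); new modulus lcm = 760.
    Write x = 42 + 95·t and substitute into x ≡ 1 (mod 8): 95·t ≡ 1 − 42 = -41 (mod 8).
    Reduce coefficients mod 8: 7·t ≡ 7 (mod 8).
    The inverse of 7 mod 8 is 7 (since 7·7 = 49 = 6·8 + 1), so t ≡ 7·7 = 49 ≡ 1 (mod 8).
    Then x = 42 + 95·1 = 137, valid modulo lcm(95, 8) = 760: x ≡ 137 (mod 760).
  Combine with x ≡ 1 (mod 7); new modulus lcm = 5320.
    Write x = 137 + 760·t and substitute into x ≡ 1 (mod 7): 760·t ≡ 1 − 137 = -136 (mod 7).
    Reduce coefficients mod 7: 4·t ≡ 4 (mod 7).
    The inverse of 4 mod 7 is 2 (since 4·2 = 8 = 1·7 + 1), so t ≡ 2·4 = 8 ≡ 1 (mod 7).
    Then x = 137 + 760·1 = 897, valid modulo lcm(760, 7) = 5320: x ≡ 897 (mod 5320).
Verify against each original: 897 mod 5 = 2, 897 mod 19 = 4, 897 mod 8 = 1, 897 mod 7 = 1.

x ≡ 897 (mod 5320).


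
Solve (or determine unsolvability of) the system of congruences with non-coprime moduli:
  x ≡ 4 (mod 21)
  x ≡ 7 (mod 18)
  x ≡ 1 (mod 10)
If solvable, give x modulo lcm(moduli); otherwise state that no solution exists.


Moduli 21, 18, 10 are not pairwise coprime, so CRT works modulo lcm(m_i) when all pairwise compatibility conditions hold.
Pairwise compatibility: gcd(m_i, m_j) must divide a_i - a_j for every pair.
Merge one congruence at a time:
  Start: x ≡ 4 (mod 21).
  Combine with x ≡ 7 (mod 18): gcd(21, 18) = 3; 7 - 4 = 3, which IS divisible by 3, so compatible.
    Write x = 4 + 21·t and substitute into x ≡ 7 (mod 18): 21·t ≡ 7 − 4 = 3 (mod 18).
    Divide the congruence (and modulus) by g = 3: 7·t ≡ 1 (mod 6).
    Reduce coefficients mod 6: 1·t ≡ 1 (mod 6).
    So t ≡ 1 (mod 6).
    Then x = 4 + 21·1 = 25, valid modulo lcm(21, 18) = 126: x ≡ 25 (mod 126).
  Combine with x ≡ 1 (mod 10): gcd(126, 10) = 2; 1 - 25 = -24, which IS divisible by 2, so compatible.
    Write x = 25 + 126·t and substitute into x ≡ 1 (mod 10): 126·t ≡ 1 − 25 = -24 (mod 10).
    Divide the congruence (and modulus) by g = 2: 63·t ≡ -12 (mod 5).
    Reduce coefficients mod 5: 3·t ≡ 3 (mod 5).
    The inverse of 3 mod 5 is 2 (since 3·2 = 6 = 1·5 + 1), so t ≡ 2·3 = 6 ≡ 1 (mod 5).
    Then x = 25 + 126·1 = 151, valid modulo lcm(126, 10) = 630: x ≡ 151 (mod 630).
Verify: 151 mod 21 = 4, 151 mod 18 = 7, 151 mod 10 = 1.

x ≡ 151 (mod 630).


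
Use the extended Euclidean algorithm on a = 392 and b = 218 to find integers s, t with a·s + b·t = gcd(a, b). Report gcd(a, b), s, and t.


Euclidean algorithm on (392, 218) — divide until remainder is 0:
  392 = 1 · 218 + 174
  218 = 1 · 174 + 44
  174 = 3 · 44 + 42
  44 = 1 · 42 + 2
  42 = 21 · 2 + 0
gcd(392, 218) = 2.
Track Bezout coefficients alongside the remainders: start with r₀ = 392 = a·1 + b·0 (s = 1, t = 0) and r₁ = 218 = a·0 + b·1 (s = 0, t = 1); each new remainder r_{k+1} = r_{k-1} − q_k·r_k inherits s_{k+1} = s_{k-1} − q_k·s_k, t_{k+1} = t_{k-1} − q_k·t_k, so r_k = a·s_k + b·t_k at every step:
  q = 1: r = 174, s = 1 − 1·0 = 1, t = 0 − 1·1 = -1  (check: 392·1 + 218·(-1) = 174)
  q = 1: r = 44, s = 0 − 1·1 = -1, t = 1 − 1·(-1) = 2  (check: 392·(-1) + 218·2 = 44)
  q = 3: r = 42, s = 1 − 3·(-1) = 4, t = -1 − 3·2 = -7  (check: 392·4 + 218·(-7) = 42)
  q = 1: r = 2, s = -1 − 1·4 = -5, t = 2 − 1·(-7) = 9  (check: 392·(-5) + 218·9 = 2)
The row with r = 2 (the gcd) gives the Bezout coefficients s = -5, t = 9.
Result: 392 · (-5) + 218 · (9) = 2.

gcd(392, 218) = 2; s = -5, t = 9 (check: 392·(-5) + 218·9 = 2).


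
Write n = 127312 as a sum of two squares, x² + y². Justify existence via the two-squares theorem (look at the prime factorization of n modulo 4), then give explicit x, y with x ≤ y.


Step 1: Factor n = 127312 = 2^4 · 73 · 109.
Step 2: Check the mod-4 condition on each prime factor: 2 = 2 (special); 73 ≡ 1 (mod 4), exponent 1; 109 ≡ 1 (mod 4), exponent 1.
All primes ≡ 3 (mod 4) appear to even exponent (or don't appear), so by the two-squares theorem n IS expressible as a sum of two squares.
Step 3: Build a representation. Group n = k² · m with k = 4 and m = 73 · 109 = 7957 (a product of primes ≡ 1 (mod 4)); a representation of m scales to one of n via (k·x)² + (k·y)² = k²(x² + y²). Each prime p ≡ 1 (mod 4) is itself a sum of two squares; find a² by testing p − a² for a perfect square:
  73: 73 − 1² = 72, 73 − 2² = 69, 73 − 3² = 64 = 8² ⇒ 73 = 3² + 8².
  109: 109 − 1² = 108, 109 − 2² = 105, 109 − 3² = 100 = 10² ⇒ 109 = 3² + 10².
  Combine using the Brahmagupta–Fibonacci identity (a² + b²)(c² + d²) = (ac − bd)² + (ad + bc)² = (ac + bd)² + (ad − bc)²:
  73 · 109 = 7957: from (3² + 8²)(3² + 10²), take (3·3 − 8·10, 3·10 + 8·3) = (9 − 80, 30 + 24) = (-71, 54); dropping signs (only squares matter) gives (71, 54); check 71² + 54² = 5041 + 2916 = 7957 ✓.
  Scale by k = 4: (4·71, 4·54) = (284, 216).
Step 4: Order so x ≤ y and verify: 216² + 284² = 46656 + 80656 = 127312 = n. ✓

n = 127312 = 216² + 284² (one valid representation with x ≤ y).


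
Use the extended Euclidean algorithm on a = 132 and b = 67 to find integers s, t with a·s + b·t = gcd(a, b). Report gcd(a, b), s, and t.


Euclidean algorithm on (132, 67) — divide until remainder is 0:
  132 = 1 · 67 + 65
  67 = 1 · 65 + 2
  65 = 32 · 2 + 1
  2 = 2 · 1 + 0
gcd(132, 67) = 1.
Track Bezout coefficients alongside the remainders: start with r₀ = 132 = a·1 + b·0 (s = 1, t = 0) and r₁ = 67 = a·0 + b·1 (s = 0, t = 1); each new remainder r_{k+1} = r_{k-1} − q_k·r_k inherits s_{k+1} = s_{k-1} − q_k·s_k, t_{k+1} = t_{k-1} − q_k·t_k, so r_k = a·s_k + b·t_k at every step:
  q = 1: r = 65, s = 1 − 1·0 = 1, t = 0 − 1·1 = -1  (check: 132·1 + 67·(-1) = 65)
  q = 1: r = 2, s = 0 − 1·1 = -1, t = 1 − 1·(-1) = 2  (check: 132·(-1) + 67·2 = 2)
  q = 32: r = 1, s = 1 − 32·(-1) = 33, t = -1 − 32·2 = -65  (check: 132·33 + 67·(-65) = 1)
The row with r = 1 (the gcd) gives the Bezout coefficients s = 33, t = -65.
Result: 132 · (33) + 67 · (-65) = 1.

gcd(132, 67) = 1; s = 33, t = -65 (check: 132·33 + 67·(-65) = 1).


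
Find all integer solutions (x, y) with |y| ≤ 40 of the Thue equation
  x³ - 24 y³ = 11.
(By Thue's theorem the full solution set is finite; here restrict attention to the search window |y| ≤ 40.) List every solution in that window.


The equation is x³ - 24y³ = 11. For fixed y, x³ = 24·y³ + 11, so a solution requires the RHS to be a perfect cube.
Strategy: iterate y from -40 to 40, compute RHS = 24·y³ + 11, and check whether it is a (positive or negative) perfect cube.
Check small values of y:
  y = 0: RHS = 11 is not a perfect cube.
  y = 1: RHS = 35 is not a perfect cube.
  y = -1: RHS = -13 is not a perfect cube.
  y = 2: RHS = 203 is not a perfect cube.
  y = -2: RHS = -181 is not a perfect cube.
  y = 3: RHS = 659 is not a perfect cube.
  y = -3: RHS = -637 is not a perfect cube.
Continuing the search up to |y| = 40 finds no solutions either.
No (x, y) in the scanned range satisfies the equation.

No integer solutions with |y| ≤ 40.


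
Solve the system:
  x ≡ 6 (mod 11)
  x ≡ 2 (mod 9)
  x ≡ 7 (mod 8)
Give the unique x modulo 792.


Moduli 11, 9, 8 are pairwise coprime; by CRT there is a unique solution modulo M = 11 · 9 · 8 = 792.
Solve pairwise, accumulating the modulus:
  Start with x ≡ 6 (mod 11).
  Combine with x ≡ 2 (mod 9): since gcd(11, 9) = 1, we get a unique residue mod 99.
    Write x = 6 + 11·t and substitute into x ≡ 2 (mod 9): 11·t ≡ 2 − 6 = -4 (mod 9).
    Reduce coefficients mod 9: 2·t ≡ 5 (mod 9).
    The inverse of 2 mod 9 is 5 (since 2·5 = 10 = 1·9 + 1), so t ≡ 5·5 = 25 ≡ 7 (mod 9).
    Then x = 6 + 11·7 = 83, valid modulo lcm(11, 9) = 99: x ≡ 83 (mod 99).
  Combine with x ≡ 7 (mod 8): since gcd(99, 8) = 1, we get a unique residue mod 792.
    Write x = 83 + 99·t and substitute into x ≡ 7 (mod 8): 99·t ≡ 7 − 83 = -76 (mod 8).
    Reduce coefficients mod 8: 3·t ≡ 4 (mod 8).
    The inverse of 3 mod 8 is 3 (since 3·3 = 9 = 1·8 + 1), so t ≡ 3·4 = 12 ≡ 4 (mod 8).
    Then x = 83 + 99·4 = 479, valid modulo lcm(99, 8) = 792: x ≡ 479 (mod 792).
Verify: 479 mod 11 = 6 ✓, 479 mod 9 = 2 ✓, 479 mod 8 = 7 ✓.

x ≡ 479 (mod 792).


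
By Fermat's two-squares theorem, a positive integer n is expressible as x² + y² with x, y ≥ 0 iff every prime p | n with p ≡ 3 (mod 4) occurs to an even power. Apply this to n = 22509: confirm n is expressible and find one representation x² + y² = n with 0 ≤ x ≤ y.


Step 1: Factor n = 22509 = 3^2 · 41 · 61.
Step 2: Check the mod-4 condition on each prime factor: 3 ≡ 3 (mod 4), exponent 2 (must be even); 41 ≡ 1 (mod 4), exponent 1; 61 ≡ 1 (mod 4), exponent 1.
All primes ≡ 3 (mod 4) appear to even exponent (or don't appear), so by the two-squares theorem n IS expressible as a sum of two squares.
Step 3: Build a representation. Group n = k² · m with k = 3 and m = 41 · 61 = 2501 (a product of primes ≡ 1 (mod 4)); a representation of m scales to one of n via (k·x)² + (k·y)² = k²(x² + y²). Each prime p ≡ 1 (mod 4) is itself a sum of two squares; find a² by testing p − a² for a perfect square:
  41: 41 − 1² = 40, 41 − 2² = 37, 41 − 3² = 32, 41 − 4² = 25 = 5² ⇒ 41 = 4² + 5².
  61: 61 − 1² = 60, 61 − 2² = 57, 61 − 3² = 52, 61 − 4² = 45, 61 − 5² = 36 = 6² ⇒ 61 = 5² + 6².
  Combine using the Brahmagupta–Fibonacci identity (a² + b²)(c² + d²) = (ac − bd)² + (ad + bc)² = (ac + bd)² + (ad − bc)²:
  41 · 61 = 2501: from (4² + 5²)(5² + 6²), take (4·5 − 5·6, 4·6 + 5·5) = (20 − 30, 24 + 25) = (-10, 49); dropping signs (only squares matter) gives (10, 49); check 10² + 49² = 100 + 2401 = 2501 ✓.
  Scale by k = 3: (3·10, 3·49) = (30, 147).
Step 4: Order so x ≤ y and verify: 30² + 147² = 900 + 21609 = 22509 = n. ✓

n = 22509 = 30² + 147² (one valid representation with x ≤ y).


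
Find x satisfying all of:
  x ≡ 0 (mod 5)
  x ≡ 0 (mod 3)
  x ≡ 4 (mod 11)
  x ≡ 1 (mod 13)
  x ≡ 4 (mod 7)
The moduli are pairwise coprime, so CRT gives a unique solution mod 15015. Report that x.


Product of moduli M = 5 · 3 · 11 · 13 · 7 = 15015.
Merge one congruence at a time:
  Start: x ≡ 0 (mod 5).
  Combine with x ≡ 0 (mod 3); new modulus lcm = 15.
    Write x = 0 + 5·t and substitute into x ≡ 0 (mod 3): 5·t ≡ 0 − 0 = 0 (mod 3).
    Reduce coefficients mod 3: 2·t ≡ 0 (mod 3).
    The inverse of 2 mod 3 is 2 (since 2·2 = 4 = 1·3 + 1), so t ≡ 2·0 = 0 ≡ 0 (mod 3).
    Then x = 0 + 5·0 = 0, valid modulo lcm(5, 3) = 15: x ≡ 0 (mod 15).
  Combine with x ≡ 4 (mod 11); new modulus lcm = 165.
    Write x = 0 + 15·t and substitute into x ≡ 4 (mod 11): 15·t ≡ 4 − 0 = 4 (mod 11).
    Reduce coefficients mod 11: 4·t ≡ 4 (mod 11).
    The inverse of 4 mod 11 is 3 (since 4·3 = 12 = 1·11 + 1), so t ≡ 3·4 = 12 ≡ 1 (mod 11).
    Then x = 0 + 15·1 = 15, valid modulo lcm(15, 11) = 165: x ≡ 15 (mod 165).
  Combine with x ≡ 1 (mod 13); new modulus lcm = 2145.
    Write x = 15 + 165·t and substitute into x ≡ 1 (mod 13): 165·t ≡ 1 − 15 = -14 (mod 13).
    Reduce coefficients mod 13: 9·t ≡ 12 (mod 13).
    The inverse of 9 mod 13 is 3 (since 9·3 = 27 = 2·13 + 1), so t ≡ 3·12 = 36 ≡ 10 (mod 13).
    Then x = 15 + 165·10 = 1665, valid modulo lcm(165, 13) = 2145: x ≡ 1665 (mod 2145).
  Combine with x ≡ 4 (mod 7); new modulus lcm = 15015.
    Write x = 1665 + 2145·t and substitute into x ≡ 4 (mod 7): 2145·t ≡ 4 − 1665 = -1661 (mod 7).
    Reduce coefficients mod 7: 3·t ≡ 5 (mod 7).
    The inverse of 3 mod 7 is 5 (since 3·5 = 15 = 2·7 + 1), so t ≡ 5·5 = 25 ≡ 4 (mod 7).
    Then x = 1665 + 2145·4 = 10245, valid modulo lcm(2145, 7) = 15015: x ≡ 10245 (mod 15015).
Verify against each original: 10245 mod 5 = 0, 10245 mod 3 = 0, 10245 mod 11 = 4, 10245 mod 13 = 1, 10245 mod 7 = 4.

x ≡ 10245 (mod 15015).


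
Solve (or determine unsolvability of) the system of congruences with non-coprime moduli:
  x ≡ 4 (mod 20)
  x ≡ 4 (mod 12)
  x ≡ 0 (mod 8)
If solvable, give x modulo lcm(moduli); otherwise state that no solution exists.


Moduli 20, 12, 8 are not pairwise coprime, so CRT works modulo lcm(m_i) when all pairwise compatibility conditions hold.
Pairwise compatibility: gcd(m_i, m_j) must divide a_i - a_j for every pair.
Merge one congruence at a time:
  Start: x ≡ 4 (mod 20).
  Combine with x ≡ 4 (mod 12): gcd(20, 12) = 4; 4 - 4 = 0, which IS divisible by 4, so compatible.
    Write x = 4 + 20·t and substitute into x ≡ 4 (mod 12): 20·t ≡ 4 − 4 = 0 (mod 12).
    Divide the congruence (and modulus) by g = 4: 5·t ≡ 0 (mod 3).
    Reduce coefficients mod 3: 2·t ≡ 0 (mod 3).
    The inverse of 2 mod 3 is 2 (since 2·2 = 4 = 1·3 + 1), so t ≡ 2·0 = 0 ≡ 0 (mod 3).
    Then x = 4 + 20·0 = 4, valid modulo lcm(20, 12) = 60: x ≡ 4 (mod 60).
  Combine with x ≡ 0 (mod 8): gcd(60, 8) = 4; 0 - 4 = -4, which IS divisible by 4, so compatible.
    Write x = 4 + 60·t and substitute into x ≡ 0 (mod 8): 60·t ≡ 0 − 4 = -4 (mod 8).
    Divide the congruence (and modulus) by g = 4: 15·t ≡ -1 (mod 2).
    Reduce coefficients mod 2: 1·t ≡ 1 (mod 2).
    So t ≡ 1 (mod 2).
    Then x = 4 + 60·1 = 64, valid modulo lcm(60, 8) = 120: x ≡ 64 (mod 120).
Verify: 64 mod 20 = 4, 64 mod 12 = 4, 64 mod 8 = 0.

x ≡ 64 (mod 120).


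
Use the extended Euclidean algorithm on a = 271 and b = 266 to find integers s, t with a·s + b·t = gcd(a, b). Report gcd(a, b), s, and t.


Euclidean algorithm on (271, 266) — divide until remainder is 0:
  271 = 1 · 266 + 5
  266 = 53 · 5 + 1
  5 = 5 · 1 + 0
gcd(271, 266) = 1.
Track Bezout coefficients alongside the remainders: start with r₀ = 271 = a·1 + b·0 (s = 1, t = 0) and r₁ = 266 = a·0 + b·1 (s = 0, t = 1); each new remainder r_{k+1} = r_{k-1} − q_k·r_k inherits s_{k+1} = s_{k-1} − q_k·s_k, t_{k+1} = t_{k-1} − q_k·t_k, so r_k = a·s_k + b·t_k at every step:
  q = 1: r = 5, s = 1 − 1·0 = 1, t = 0 − 1·1 = -1  (check: 271·1 + 266·(-1) = 5)
  q = 53: r = 1, s = 0 − 53·1 = -53, t = 1 − 53·(-1) = 54  (check: 271·(-53) + 266·54 = 1)
The row with r = 1 (the gcd) gives the Bezout coefficients s = -53, t = 54.
Result: 271 · (-53) + 266 · (54) = 1.

gcd(271, 266) = 1; s = -53, t = 54 (check: 271·(-53) + 266·54 = 1).


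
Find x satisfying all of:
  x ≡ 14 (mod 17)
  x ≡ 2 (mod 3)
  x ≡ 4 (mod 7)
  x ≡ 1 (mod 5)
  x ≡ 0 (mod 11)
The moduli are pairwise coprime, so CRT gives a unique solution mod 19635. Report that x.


Product of moduli M = 17 · 3 · 7 · 5 · 11 = 19635.
Merge one congruence at a time:
  Start: x ≡ 14 (mod 17).
  Combine with x ≡ 2 (mod 3); new modulus lcm = 51.
    Write x = 14 + 17·t and substitute into x ≡ 2 (mod 3): 17·t ≡ 2 − 14 = -12 (mod 3).
    Reduce coefficients mod 3: 2·t ≡ 0 (mod 3).
    The inverse of 2 mod 3 is 2 (since 2·2 = 4 = 1·3 + 1), so t ≡ 2·0 = 0 ≡ 0 (mod 3).
    Then x = 14 + 17·0 = 14, valid modulo lcm(17, 3) = 51: x ≡ 14 (mod 51).
  Combine with x ≡ 4 (mod 7); new modulus lcm = 357.
    Write x = 14 + 51·t and substitute into x ≡ 4 (mod 7): 51·t ≡ 4 − 14 = -10 (mod 7).
    Reduce coefficients mod 7: 2·t ≡ 4 (mod 7).
    The inverse of 2 mod 7 is 4 (since 2·4 = 8 = 1·7 + 1), so t ≡ 4·4 = 16 ≡ 2 (mod 7).
    Then x = 14 + 51·2 = 116, valid modulo lcm(51, 7) = 357: x ≡ 116 (mod 357).
  Combine with x ≡ 1 (mod 5); new modulus lcm = 1785.
    Write x = 116 + 357·t and substitute into x ≡ 1 (mod 5): 357·t ≡ 1 − 116 = -115 (mod 5).
    Reduce coefficients mod 5: 2·t ≡ 0 (mod 5).
    The inverse of 2 mod 5 is 3 (since 2·3 = 6 = 1·5 + 1), so t ≡ 3·0 = 0 ≡ 0 (mod 5).
    Then x = 116 + 357·0 = 116, valid modulo lcm(357, 5) = 1785: x ≡ 116 (mod 1785).
  Combine with x ≡ 0 (mod 11); new modulus lcm = 19635.
    Write x = 116 + 1785·t and substitute into x ≡ 0 (mod 11): 1785·t ≡ 0 − 116 = -116 (mod 11).
    Reduce coefficients mod 11: 3·t ≡ 5 (mod 11).
    The inverse of 3 mod 11 is 4 (since 3·4 = 12 = 1·11 + 1), so t ≡ 4·5 = 20 ≡ 9 (mod 11).
    Then x = 116 + 1785·9 = 16181, valid modulo lcm(1785, 11) = 19635: x ≡ 16181 (mod 19635).
Verify against each original: 16181 mod 17 = 14, 16181 mod 3 = 2, 16181 mod 7 = 4, 16181 mod 5 = 1, 16181 mod 11 = 0.

x ≡ 16181 (mod 19635).


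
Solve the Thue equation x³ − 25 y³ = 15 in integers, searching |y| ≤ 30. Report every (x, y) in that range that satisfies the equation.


The equation is x³ - 25y³ = 15. For fixed y, x³ = 25·y³ + 15, so a solution requires the RHS to be a perfect cube.
Strategy: iterate y from -30 to 30, compute RHS = 25·y³ + 15, and check whether it is a (positive or negative) perfect cube.
Check small values of y:
  y = 0: RHS = 15 is not a perfect cube.
  y = 1: RHS = 40 is not a perfect cube.
  y = -1: RHS = -10 is not a perfect cube.
  y = 2: RHS = 215 is not a perfect cube.
  y = -2: RHS = -185 is not a perfect cube.
  y = 3: RHS = 690 is not a perfect cube.
  y = -3: RHS = -660 is not a perfect cube.
Continuing the search up to |y| = 30 finds no solutions either.
No (x, y) in the scanned range satisfies the equation.

No integer solutions with |y| ≤ 30.


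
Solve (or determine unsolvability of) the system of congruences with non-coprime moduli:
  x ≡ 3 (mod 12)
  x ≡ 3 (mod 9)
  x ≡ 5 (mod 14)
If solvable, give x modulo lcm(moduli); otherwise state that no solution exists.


Moduli 12, 9, 14 are not pairwise coprime, so CRT works modulo lcm(m_i) when all pairwise compatibility conditions hold.
Pairwise compatibility: gcd(m_i, m_j) must divide a_i - a_j for every pair.
Merge one congruence at a time:
  Start: x ≡ 3 (mod 12).
  Combine with x ≡ 3 (mod 9): gcd(12, 9) = 3; 3 - 3 = 0, which IS divisible by 3, so compatible.
    Write x = 3 + 12·t and substitute into x ≡ 3 (mod 9): 12·t ≡ 3 − 3 = 0 (mod 9).
    Divide the congruence (and modulus) by g = 3: 4·t ≡ 0 (mod 3).
    Reduce coefficients mod 3: 1·t ≡ 0 (mod 3).
    So t ≡ 0 (mod 3).
    Then x = 3 + 12·0 = 3, valid modulo lcm(12, 9) = 36: x ≡ 3 (mod 36).
  Combine with x ≡ 5 (mod 14): gcd(36, 14) = 2; 5 - 3 = 2, which IS divisible by 2, so compatible.
    Write x = 3 + 36·t and substitute into x ≡ 5 (mod 14): 36·t ≡ 5 − 3 = 2 (mod 14).
    Divide the congruence (and modulus) by g = 2: 18·t ≡ 1 (mod 7).
    Reduce coefficients mod 7: 4·t ≡ 1 (mod 7).
    The inverse of 4 mod 7 is 2 (since 4·2 = 8 = 1·7 + 1), so t ≡ 2·1 = 2 ≡ 2 (mod 7).
    Then x = 3 + 36·2 = 75, valid modulo lcm(36, 14) = 252: x ≡ 75 (mod 252).
Verify: 75 mod 12 = 3, 75 mod 9 = 3, 75 mod 14 = 5.

x ≡ 75 (mod 252).


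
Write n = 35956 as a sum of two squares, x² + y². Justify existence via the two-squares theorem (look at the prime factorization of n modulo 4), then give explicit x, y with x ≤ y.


Step 1: Factor n = 35956 = 2^2 · 89 · 101.
Step 2: Check the mod-4 condition on each prime factor: 2 = 2 (special); 89 ≡ 1 (mod 4), exponent 1; 101 ≡ 1 (mod 4), exponent 1.
All primes ≡ 3 (mod 4) appear to even exponent (or don't appear), so by the two-squares theorem n IS expressible as a sum of two squares.
Step 3: Build a representation. Group n = k² · m with k = 2 and m = 89 · 101 = 8989 (a product of primes ≡ 1 (mod 4)); a representation of m scales to one of n via (k·x)² + (k·y)² = k²(x² + y²). Each prime p ≡ 1 (mod 4) is itself a sum of two squares; find a² by testing p − a² for a perfect square:
  89: 89 − 1² = 88, 89 − 2² = 85, 89 − 3² = 80, 89 − 4² = 73, 89 − 5² = 64 = 8² ⇒ 89 = 5² + 8².
  101: 101 − 1² = 100 = 10² ⇒ 101 = 1² + 10².
  Combine using the Brahmagupta–Fibonacci identity (a² + b²)(c² + d²) = (ac − bd)² + (ad + bc)² = (ac + bd)² + (ad − bc)²:
  89 · 101 = 8989: from (5² + 8²)(1² + 10²), take (5·1 − 8·10, 5·10 + 8·1) = (5 − 80, 50 + 8) = (-75, 58); dropping signs (only squares matter) gives (75, 58); check 75² + 58² = 5625 + 3364 = 8989 ✓.
  Scale by k = 2: (2·75, 2·58) = (150, 116).
Step 4: Order so x ≤ y and verify: 116² + 150² = 13456 + 22500 = 35956 = n. ✓

n = 35956 = 116² + 150² (one valid representation with x ≤ y).


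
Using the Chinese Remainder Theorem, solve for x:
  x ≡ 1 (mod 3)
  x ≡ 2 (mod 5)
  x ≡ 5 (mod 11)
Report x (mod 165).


Moduli 3, 5, 11 are pairwise coprime; by CRT there is a unique solution modulo M = 3 · 5 · 11 = 165.
Solve pairwise, accumulating the modulus:
  Start with x ≡ 1 (mod 3).
  Combine with x ≡ 2 (mod 5): since gcd(3, 5) = 1, we get a unique residue mod 15.
    Write x = 1 + 3·t and substitute into x ≡ 2 (mod 5): 3·t ≡ 2 − 1 = 1 (mod 5).
    The inverse of 3 mod 5 is 2 (since 3·2 = 6 = 1·5 + 1), so t ≡ 2·1 = 2 ≡ 2 (mod 5).
    Then x = 1 + 3·2 = 7, valid modulo lcm(3, 5) = 15: x ≡ 7 (mod 15).
  Combine with x ≡ 5 (mod 11): since gcd(15, 11) = 1, we get a unique residue mod 165.
    Write x = 7 + 15·t and substitute into x ≡ 5 (mod 11): 15·t ≡ 5 − 7 = -2 (mod 11).
    Reduce coefficients mod 11: 4·t ≡ 9 (mod 11).
    The inverse of 4 mod 11 is 3 (since 4·3 = 12 = 1·11 + 1), so t ≡ 3·9 = 27 ≡ 5 (mod 11).
    Then x = 7 + 15·5 = 82, valid modulo lcm(15, 11) = 165: x ≡ 82 (mod 165).
Verify: 82 mod 3 = 1 ✓, 82 mod 5 = 2 ✓, 82 mod 11 = 5 ✓.

x ≡ 82 (mod 165).


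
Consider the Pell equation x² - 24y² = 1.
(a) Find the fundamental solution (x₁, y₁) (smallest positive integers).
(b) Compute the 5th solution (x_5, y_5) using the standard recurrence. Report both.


Step 1: Find the fundamental solution (x₁, y₁) of x² - 24y² = 1.
  Expand √24 as a continued fraction. a₀ = ⌊√24⌋ = 4; iterate m_{k+1} = d_k·a_k − m_k, d_{k+1} = (24 − m_{k+1}²)/d_k, a_{k+1} = ⌊(a₀ + m_{k+1})/d_{k+1}⌋ (starting m₀ = 0, d₀ = 1), with convergents p_k = a_k·p_{k-1} + p_{k-2}, q_k = a_k·q_{k-1} + q_{k-2} (p₋₁ = 1, q₋₁ = 0):
  k = 0: a₀ = 4; p₀/q₀ = 4/1; p₀² − 24·q₀² = 16 − 24 = -8.
  k = 1: m = 4, d = 8, a = ⌊(4 + 4)/8⌋ = 1; p/q = (1·4 + 1)/(1·1 + 0) = 5/1; p² − 24·q² = 25 − 24 = 1.
  The first convergent with p² − 24·q² = 1 gives the fundamental solution (x₁, y₁) = (5, 1).
Step 2: Apply the recurrence (x_{n+1}, y_{n+1}) = (x₁x_n + 24y₁y_n, x₁y_n + y₁x_n) repeatedly.
  From (x_1, y_1) = (5, 1): x_2 = 5·5 + 24·1·1 = 49; y_2 = 5·1 + 1·5 = 10.
  From (x_2, y_2) = (49, 10): x_3 = 5·49 + 24·1·10 = 485; y_3 = 5·10 + 1·49 = 99.
  From (x_3, y_3) = (485, 99): x_4 = 5·485 + 24·1·99 = 4801; y_4 = 5·99 + 1·485 = 980.
  From (x_4, y_4) = (4801, 980): x_5 = 5·4801 + 24·1·980 = 47525; y_5 = 5·980 + 1·4801 = 9701.
Step 3: Verify x_5² - 24·y_5² = 2258625625 - 2258625624 = 1 (should be 1). ✓

(x_1, y_1) = (5, 1); (x_5, y_5) = (47525, 9701).


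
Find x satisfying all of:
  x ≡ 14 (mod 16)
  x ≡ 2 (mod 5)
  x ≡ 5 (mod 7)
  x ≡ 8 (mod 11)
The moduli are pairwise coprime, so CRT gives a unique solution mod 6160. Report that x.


Product of moduli M = 16 · 5 · 7 · 11 = 6160.
Merge one congruence at a time:
  Start: x ≡ 14 (mod 16).
  Combine with x ≡ 2 (mod 5); new modulus lcm = 80.
    Write x = 14 + 16·t and substitute into x ≡ 2 (mod 5): 16·t ≡ 2 − 14 = -12 (mod 5).
    Reduce coefficients mod 5: 1·t ≡ 3 (mod 5).
    So t ≡ 3 (mod 5).
    Then x = 14 + 16·3 = 62, valid modulo lcm(16, 5) = 80: x ≡ 62 (mod 80).
  Combine with x ≡ 5 (mod 7); new modulus lcm = 560.
    Write x = 62 + 80·t and substitute into x ≡ 5 (mod 7): 80·t ≡ 5 − 62 = -57 (mod 7).
    Reduce coefficients mod 7: 3·t ≡ 6 (mod 7).
    The inverse of 3 mod 7 is 5 (since 3·5 = 15 = 2·7 + 1), so t ≡ 5·6 = 30 ≡ 2 (mod 7).
    Then x = 62 + 80·2 = 222, valid modulo lcm(80, 7) = 560: x ≡ 222 (mod 560).
  Combine with x ≡ 8 (mod 11); new modulus lcm = 6160.
    Write x = 222 + 560·t and substitute into x ≡ 8 (mod 11): 560·t ≡ 8 − 222 = -214 (mod 11).
    Reduce coefficients mod 11: 10·t ≡ 6 (mod 11).
    The inverse of 10 mod 11 is 10 (since 10·10 = 100 = 9·11 + 1), so t ≡ 10·6 = 60 ≡ 5 (mod 11).
    Then x = 222 + 560·5 = 3022, valid modulo lcm(560, 11) = 6160: x ≡ 3022 (mod 6160).
Verify against each original: 3022 mod 16 = 14, 3022 mod 5 = 2, 3022 mod 7 = 5, 3022 mod 11 = 8.

x ≡ 3022 (mod 6160).


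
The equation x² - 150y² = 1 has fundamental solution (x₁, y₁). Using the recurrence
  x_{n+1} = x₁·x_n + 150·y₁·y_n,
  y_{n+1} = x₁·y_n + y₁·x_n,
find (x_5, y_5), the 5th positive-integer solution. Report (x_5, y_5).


Step 1: Find the fundamental solution (x₁, y₁) of x² - 150y² = 1.
  Expand √150 as a continued fraction. a₀ = ⌊√150⌋ = 12; iterate m_{k+1} = d_k·a_k − m_k, d_{k+1} = (150 − m_{k+1}²)/d_k, a_{k+1} = ⌊(a₀ + m_{k+1})/d_{k+1}⌋ (starting m₀ = 0, d₀ = 1), with convergents p_k = a_k·p_{k-1} + p_{k-2}, q_k = a_k·q_{k-1} + q_{k-2} (p₋₁ = 1, q₋₁ = 0):
  k = 0: a₀ = 12; p₀/q₀ = 12/1; p₀² − 150·q₀² = 144 − 150 = -6.
  k = 1: m = 12, d = 6, a = ⌊(12 + 12)/6⌋ = 4; p/q = (4·12 + 1)/(4·1 + 0) = 49/4; p² − 150·q² = 2401 − 2400 = 1.
  The first convergent with p² − 150·q² = 1 gives the fundamental solution (x₁, y₁) = (49, 4).
Step 2: Apply the recurrence (x_{n+1}, y_{n+1}) = (x₁x_n + 150y₁y_n, x₁y_n + y₁x_n) repeatedly.
  From (x_1, y_1) = (49, 4): x_2 = 49·49 + 150·4·4 = 4801; y_2 = 49·4 + 4·49 = 392.
  From (x_2, y_2) = (4801, 392): x_3 = 49·4801 + 150·4·392 = 470449; y_3 = 49·392 + 4·4801 = 38412.
  From (x_3, y_3) = (470449, 38412): x_4 = 49·470449 + 150·4·38412 = 46099201; y_4 = 49·38412 + 4·470449 = 3763984.
  From (x_4, y_4) = (46099201, 3763984): x_5 = 49·46099201 + 150·4·3763984 = 4517251249; y_5 = 49·3763984 + 4·46099201 = 368832020.
Step 3: Verify x_5² - 150·y_5² = 20405558846592060001 - 20405558846592060000 = 1 (should be 1). ✓

(x_1, y_1) = (49, 4); (x_5, y_5) = (4517251249, 368832020).


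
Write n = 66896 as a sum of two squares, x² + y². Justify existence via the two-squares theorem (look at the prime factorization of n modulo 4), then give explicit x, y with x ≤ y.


Step 1: Factor n = 66896 = 2^4 · 37 · 113.
Step 2: Check the mod-4 condition on each prime factor: 2 = 2 (special); 37 ≡ 1 (mod 4), exponent 1; 113 ≡ 1 (mod 4), exponent 1.
All primes ≡ 3 (mod 4) appear to even exponent (or don't appear), so by the two-squares theorem n IS expressible as a sum of two squares.
Step 3: Build a representation. Group n = k² · m with k = 4 and m = 37 · 113 = 4181 (a product of primes ≡ 1 (mod 4)); a representation of m scales to one of n via (k·x)² + (k·y)² = k²(x² + y²). Each prime p ≡ 1 (mod 4) is itself a sum of two squares; find a² by testing p − a² for a perfect square:
  37: 37 − 1² = 36 = 6² ⇒ 37 = 1² + 6².
  113: 113 − 1² = 112, 113 − 2² = 109, 113 − 3² = 104, 113 − 4² = 97, 113 − 5² = 88, 113 − 6² = 77, 113 − 7² = 64 = 8² ⇒ 113 = 7² + 8².
  Combine using the Brahmagupta–Fibonacci identity (a² + b²)(c² + d²) = (ac − bd)² + (ad + bc)² = (ac + bd)² + (ad − bc)²:
  37 · 113 = 4181: from (1² + 6²)(7² + 8²), take (1·7 − 6·8, 1·8 + 6·7) = (7 − 48, 8 + 42) = (-41, 50); dropping signs (only squares matter) gives (41, 50); check 41² + 50² = 1681 + 2500 = 4181 ✓.
  Scale by k = 4: (4·41, 4·50) = (164, 200).
Step 4: Order so x ≤ y and verify: 164² + 200² = 26896 + 40000 = 66896 = n. ✓

n = 66896 = 164² + 200² (one valid representation with x ≤ y).


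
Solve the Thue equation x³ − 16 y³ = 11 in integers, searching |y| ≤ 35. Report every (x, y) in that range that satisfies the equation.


The equation is x³ - 16y³ = 11. For fixed y, x³ = 16·y³ + 11, so a solution requires the RHS to be a perfect cube.
Strategy: iterate y from -35 to 35, compute RHS = 16·y³ + 11, and check whether it is a (positive or negative) perfect cube.
Check small values of y:
  y = 0: RHS = 11 is not a perfect cube.
  y = 1: RHS = 27 = (3)³ ⇒ x = 3 works.
  y = -1: RHS = -5 is not a perfect cube.
  y = 2: RHS = 139 is not a perfect cube.
  y = -2: RHS = -117 is not a perfect cube.
  y = 3: RHS = 443 is not a perfect cube.
  y = -3: RHS = -421 is not a perfect cube.
Continuing the search up to |y| = 35 finds no further solutions beyond those listed.
Collected solutions: (3, 1).

Solutions (with |y| ≤ 35): (3, 1).


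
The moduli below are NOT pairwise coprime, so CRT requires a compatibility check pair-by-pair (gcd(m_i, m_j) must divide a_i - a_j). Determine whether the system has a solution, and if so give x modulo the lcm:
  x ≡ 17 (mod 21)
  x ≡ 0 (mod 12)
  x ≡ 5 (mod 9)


Moduli 21, 12, 9 are not pairwise coprime, so CRT works modulo lcm(m_i) when all pairwise compatibility conditions hold.
Pairwise compatibility: gcd(m_i, m_j) must divide a_i - a_j for every pair.
Merge one congruence at a time:
  Start: x ≡ 17 (mod 21).
  Combine with x ≡ 0 (mod 12): gcd(21, 12) = 3, and 0 - 17 = -17 is NOT divisible by 3.
    ⇒ system is inconsistent (no integer solution).

No solution (the system is inconsistent).


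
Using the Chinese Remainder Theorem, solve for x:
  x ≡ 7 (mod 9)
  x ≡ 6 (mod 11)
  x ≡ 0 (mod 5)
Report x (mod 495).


Moduli 9, 11, 5 are pairwise coprime; by CRT there is a unique solution modulo M = 9 · 11 · 5 = 495.
Solve pairwise, accumulating the modulus:
  Start with x ≡ 7 (mod 9).
  Combine with x ≡ 6 (mod 11): since gcd(9, 11) = 1, we get a unique residue mod 99.
    Write x = 7 + 9·t and substitute into x ≡ 6 (mod 11): 9·t ≡ 6 − 7 = -1 (mod 11).
    Reduce coefficients mod 11: 9·t ≡ 10 (mod 11).
    The inverse of 9 mod 11 is 5 (since 9·5 = 45 = 4·11 + 1), so t ≡ 5·10 = 50 ≡ 6 (mod 11).
    Then x = 7 + 9·6 = 61, valid modulo lcm(9, 11) = 99: x ≡ 61 (mod 99).
  Combine with x ≡ 0 (mod 5): since gcd(99, 5) = 1, we get a unique residue mod 495.
    Write x = 61 + 99·t and substitute into x ≡ 0 (mod 5): 99·t ≡ 0 − 61 = -61 (mod 5).
    Reduce coefficients mod 5: 4·t ≡ 4 (mod 5).
    The inverse of 4 mod 5 is 4 (since 4·4 = 16 = 3·5 + 1), so t ≡ 4·4 = 16 ≡ 1 (mod 5).
    Then x = 61 + 99·1 = 160, valid modulo lcm(99, 5) = 495: x ≡ 160 (mod 495).
Verify: 160 mod 9 = 7 ✓, 160 mod 11 = 6 ✓, 160 mod 5 = 0 ✓.

x ≡ 160 (mod 495).
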